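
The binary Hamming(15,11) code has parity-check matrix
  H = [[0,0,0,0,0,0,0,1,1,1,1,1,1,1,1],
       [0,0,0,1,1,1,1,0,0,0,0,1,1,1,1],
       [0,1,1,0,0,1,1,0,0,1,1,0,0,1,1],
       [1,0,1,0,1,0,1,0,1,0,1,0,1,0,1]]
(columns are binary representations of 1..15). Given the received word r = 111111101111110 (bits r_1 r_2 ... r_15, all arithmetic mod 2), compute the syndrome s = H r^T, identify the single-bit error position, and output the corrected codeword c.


s = (0, 1, 1, 1)^T, error position = 7, corrected codeword c = 111111001111110

Compute s = H r^T mod 2 one row at a time:
  s_1 = 0 + 1 + 1 + 1 + 1 + 1 + 1 + 0 = 6 ≡ 0 (mod 2).
  s_2 = 1 + 1 + 1 + 1 + 1 + 1 + 1 + 0 = 7 ≡ 1 (mod 2).
  s_3 = 1 + 1 + 1 + 1 + 1 + 1 + 1 + 0 = 7 ≡ 1 (mod 2).
  s_4 = 1 + 1 + 1 + 1 + 1 + 1 + 1 + 0 = 7 ≡ 1 (mod 2).
s = (0, 1, 1, 1)^T — this equals column 7 of H (binary 0111), so error is at position 7.
Correct: flip bit 7 of r = 111111101111110 to get c = 111111001111110.


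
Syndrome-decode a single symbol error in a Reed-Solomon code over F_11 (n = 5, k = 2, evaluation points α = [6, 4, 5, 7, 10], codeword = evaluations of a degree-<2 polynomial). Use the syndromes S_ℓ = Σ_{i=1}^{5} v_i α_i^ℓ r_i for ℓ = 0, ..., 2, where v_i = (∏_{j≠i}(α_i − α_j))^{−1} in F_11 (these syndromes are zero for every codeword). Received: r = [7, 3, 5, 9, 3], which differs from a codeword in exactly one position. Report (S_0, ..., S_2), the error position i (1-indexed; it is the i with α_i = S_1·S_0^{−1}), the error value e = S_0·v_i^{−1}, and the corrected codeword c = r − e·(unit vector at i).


S = (4, 7, 4), error at position 5, error magnitude e = 10, c = [7, 3, 5, 9, 4].

Step 1: column multipliers v_i = (∏_{j≠i}(α_i − α_j))^{−1} mod 11.
  i = 1 (α = 6): (6−4)(6−5)(6−7)(6−10) = 2·1·(−1)·(−4) = 8 ≡ 8, so v_1 = 8^{−1} = 7 (mod 11).
  i = 2 (α = 4): (4−6)(4−5)(4−7)(4−10) = (−2)·(−1)·(−3)·(−6) = 36 ≡ 3, so v_2 = 3^{−1} = 4 (mod 11).
  i = 3 (α = 5): (5−6)(5−4)(5−7)(5−10) = (−1)·1·(−2)·(−5) = −10 ≡ 1, so v_3 = 1^{−1} = 1 (mod 11).
  i = 4 (α = 7): (7−6)(7−4)(7−5)(7−10) = 1·3·2·(−3) = −18 ≡ 4, so v_4 = 4^{−1} = 3 (mod 11).
  i = 5 (α = 10): (10−6)(10−4)(10−5)(10−7) = 4·6·5·3 = 360 ≡ 8, so v_5 = 8^{−1} = 7 (mod 11).
  v = [7, 4, 1, 3, 7].
Step 2: syndromes of r = [7, 3, 5, 9, 3] (all sums mod 11).
  S_0 = Σ v_i r_i = 7·7 + 4·3 + 1·5 + 3·9 + 7·3 = 114 ≡ 4.
  S_1 = Σ v_i α_i r_i = 7·6·7 + 4·4·3 + 1·5·5 + 3·7·9 + 7·10·3 = 766 ≡ 7.
  α_i^2 mod 11 = [3, 5, 3, 5, 1].
  S_2 = Σ v_i α_i^2 r_i = 7·3·7 + 4·5·3 + 1·3·5 + 3·5·9 + 7·1·3 = 378 ≡ 4.
  S = (4, 7, 4) ≠ 0, so r is not a codeword (an error is present).
Step 3: locate the error. For a single error e at position i, S_ℓ = v_i·e·α_i^ℓ, so α_err = S_1/S_0.
  S_0^{−1} = 4^{−1} = 3 (mod 11), so α_err = 7·3 = 21 ≡ 10 = α_5. Error position i = 5.
  Consistency check: S_2/S_1 = 4·8 = 32 ≡ 10 = α_err ✓ (single-error assumption holds).
Step 4: error magnitude e = S_0/v_5 = S_0·∏_{j≠5}(α_5 − α_j) = 4·8 = 32 ≡ 10 (mod 11).
Step 5: correct position 5: c_5 = r_5 − e = 3 − 10 ≡ 4 (mod 11). Hence c = [7, 3, 5, 9, 4].
  Check: interpolating c through the α_i gives m(x) = 6 + 2·x (degree < 2) with m(α_i) = c_i for every i, so c is indeed a codeword.


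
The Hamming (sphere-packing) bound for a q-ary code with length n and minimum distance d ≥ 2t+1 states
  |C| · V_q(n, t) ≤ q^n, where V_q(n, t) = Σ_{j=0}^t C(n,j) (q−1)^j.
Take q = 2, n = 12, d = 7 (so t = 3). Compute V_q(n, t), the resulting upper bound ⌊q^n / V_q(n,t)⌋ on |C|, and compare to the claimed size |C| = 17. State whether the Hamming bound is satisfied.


V_q(n, t) = 299, q^n = 4096, Hamming bound = 13, |C| = 17 > bound (violated).

Step 1: Compute V_q(n, t) = Σ_{j=0}^3 C(n, j) (q−1)^j.
  j = 0: C(12,0)·(1)^0 = 1·1 = 1.
  j = 1: C(12,1)·(1)^1 = 12·1 = 12.
  j = 2: C(12,2)·(1)^2 = 66·1 = 66.
  j = 3: C(12,3)·(1)^3 = 220·1 = 220.
  V_q(n, t) = 1 + 12 + 66 + 220 = 299.
Step 2: q^n = 2^12 = 4096.
Step 3: Hamming bound ⌊q^n / V_q(n,t)⌋ = ⌊4096/299⌋ = 13.
Step 4: Compare |C| = 17 to 13: violated.
The claimed |C| lies above the Hamming bound, so no 2-ary code of length 12 with d ≥ 7 can have 17 codewords.


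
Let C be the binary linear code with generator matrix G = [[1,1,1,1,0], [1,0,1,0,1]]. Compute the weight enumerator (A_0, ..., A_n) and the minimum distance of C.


Weight distribution: A_0 = 1, A_3 = 2, A_4 = 1. Minimum distance d = 3.

Enumerate all 2^2 = 4 messages m ∈ F_2^2.
For each, compute codeword c = mG in F_2^5, then tally its weight.
  m = 00 → c = 00000, weight = 0.
  m = 10 → c = 11110, weight = 4.
  m = 01 → c = 10101, weight = 3.
  m = 11 → c = 01011, weight = 3.
Tally weights:
  weight 0: 1 codewords.
  weight 3: 2 codewords.
  weight 4: 1 codewords.
Minimum distance d = smallest w > 0 with A_w > 0 = 3.
Sanity: Σ A_w = 4 = 2^2 = 4 ✓.


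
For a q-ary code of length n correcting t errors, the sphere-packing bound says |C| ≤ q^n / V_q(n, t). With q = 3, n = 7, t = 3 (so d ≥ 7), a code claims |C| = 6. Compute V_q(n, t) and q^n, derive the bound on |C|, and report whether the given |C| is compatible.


V_q(n, t) = 379, q^n = 2187, Hamming bound = 5, |C| = 6 > bound (violated).

Step 1: Compute V_q(n, t) = Σ_{j=0}^3 C(n, j) (q−1)^j.
  j = 0: C(7,0)·(2)^0 = 1·1 = 1.
  j = 1: C(7,1)·(2)^1 = 7·2 = 14.
  j = 2: C(7,2)·(2)^2 = 21·4 = 84.
  j = 3: C(7,3)·(2)^3 = 35·8 = 280.
  V_q(n, t) = 1 + 14 + 84 + 280 = 379.
Step 2: q^n = 3^7 = 2187.
Step 3: Hamming bound ⌊q^n / V_q(n,t)⌋ = ⌊2187/379⌋ = 5.
Step 4: Compare |C| = 6 to 5: violated.
The claimed |C| lies above the Hamming bound, so no 3-ary code of length 7 with d ≥ 7 can have 6 codewords.


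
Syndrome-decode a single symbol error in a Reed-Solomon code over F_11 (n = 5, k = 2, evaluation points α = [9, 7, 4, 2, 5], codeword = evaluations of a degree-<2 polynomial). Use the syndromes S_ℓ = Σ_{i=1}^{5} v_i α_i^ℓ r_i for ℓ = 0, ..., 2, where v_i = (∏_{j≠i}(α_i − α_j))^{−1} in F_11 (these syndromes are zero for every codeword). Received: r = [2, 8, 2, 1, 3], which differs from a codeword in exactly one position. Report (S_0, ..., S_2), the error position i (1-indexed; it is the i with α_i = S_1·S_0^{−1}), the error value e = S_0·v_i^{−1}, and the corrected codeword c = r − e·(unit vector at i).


S = (6, 2, 8), error at position 3, error magnitude e = 7, c = [2, 8, 6, 1, 3].

Step 1: column multipliers v_i = (∏_{j≠i}(α_i − α_j))^{−1} mod 11.
  i = 1 (α = 9): (9−7)(9−4)(9−2)(9−5) = 2·5·7·4 = 280 ≡ 5, so v_1 = 5^{−1} = 9 (mod 11).
  i = 2 (α = 7): (7−9)(7−4)(7−2)(7−5) = (−2)·3·5·2 = −60 ≡ 6, so v_2 = 6^{−1} = 2 (mod 11).
  i = 3 (α = 4): (4−9)(4−7)(4−2)(4−5) = (−5)·(−3)·2·(−1) = −30 ≡ 3, so v_3 = 3^{−1} = 4 (mod 11).
  i = 4 (α = 2): (2−9)(2−7)(2−4)(2−5) = (−7)·(−5)·(−2)·(−3) = 210 ≡ 1, so v_4 = 1^{−1} = 1 (mod 11).
  i = 5 (α = 5): (5−9)(5−7)(5−4)(5−2) = (−4)·(−2)·1·3 = 24 ≡ 2, so v_5 = 2^{−1} = 6 (mod 11).
  v = [9, 2, 4, 1, 6].
Step 2: syndromes of r = [2, 8, 2, 1, 3] (all sums mod 11).
  S_0 = Σ v_i r_i = 9·2 + 2·8 + 4·2 + 1·1 + 6·3 = 61 ≡ 6.
  S_1 = Σ v_i α_i r_i = 9·9·2 + 2·7·8 + 4·4·2 + 1·2·1 + 6·5·3 = 398 ≡ 2.
  α_i^2 mod 11 = [4, 5, 5, 4, 3].
  S_2 = Σ v_i α_i^2 r_i = 9·4·2 + 2·5·8 + 4·5·2 + 1·4·1 + 6·3·3 = 250 ≡ 8.
  S = (6, 2, 8) ≠ 0, so r is not a codeword (an error is present).
Step 3: locate the error. For a single error e at position i, S_ℓ = v_i·e·α_i^ℓ, so α_err = S_1/S_0.
  S_0^{−1} = 6^{−1} = 2 (mod 11), so α_err = 2·2 = 4 ≡ 4 = α_3. Error position i = 3.
  Consistency check: S_2/S_1 = 8·6 = 48 ≡ 4 = α_err ✓ (single-error assumption holds).
Step 4: error magnitude e = S_0/v_3 = S_0·∏_{j≠3}(α_3 − α_j) = 6·3 = 18 ≡ 7 (mod 11).
Step 5: correct position 3: c_3 = r_3 − e = 2 − 7 ≡ 6 (mod 11). Hence c = [2, 8, 6, 1, 3].
  Check: interpolating c through the α_i gives m(x) = 7 + 8·x (degree < 2) with m(α_i) = c_i for every i, so c is indeed a codeword.


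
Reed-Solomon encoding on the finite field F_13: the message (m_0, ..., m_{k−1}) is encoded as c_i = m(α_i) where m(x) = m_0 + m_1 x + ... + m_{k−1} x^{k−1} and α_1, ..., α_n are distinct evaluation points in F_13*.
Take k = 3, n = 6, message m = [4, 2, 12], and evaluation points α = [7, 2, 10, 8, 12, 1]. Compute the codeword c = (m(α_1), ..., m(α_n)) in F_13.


c = [8, 4, 2, 8, 1, 5]

Message polynomial: m(x) = 4 + 2·x + 12·x^2 (mod 13).
For each evaluation point α_i, compute m(α_i) mod 13:
  α_1 = 7: Horner steps 12 → 8 → 8, so m(7) = 8.
  α_2 = 2: Horner steps 12 → 0 → 4, so m(2) = 4.
  α_3 = 10: Horner steps 12 → 5 → 2, so m(10) = 2.
  α_4 = 8: Horner steps 12 → 7 → 8, so m(8) = 8.
  α_5 = 12: Horner steps 12 → 3 → 1, so m(12) = 1.
  α_6 = 1: Horner steps 12 → 1 → 5, so m(1) = 5.
Codeword c = [8, 4, 2, 8, 1, 5] ∈ F_13^6.


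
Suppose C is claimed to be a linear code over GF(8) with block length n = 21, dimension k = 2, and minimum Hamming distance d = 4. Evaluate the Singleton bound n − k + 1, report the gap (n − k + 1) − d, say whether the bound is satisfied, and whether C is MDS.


Singleton RHS = n − k + 1 = 20, slack = 16, bound satisfied, not MDS.

Singleton bound: d ≤ n − k + 1.
Here n = 21, k = 2, so n − k + 1 = 20.
Given d = 4, check d ≤ 20: YES.
Slack = (n − k + 1) − d = 16.
The code is NOT MDS (slack = 16 > 0).
Description: the claimed parameters are [21, 2, 4]_8; such a code would be non-MDS.


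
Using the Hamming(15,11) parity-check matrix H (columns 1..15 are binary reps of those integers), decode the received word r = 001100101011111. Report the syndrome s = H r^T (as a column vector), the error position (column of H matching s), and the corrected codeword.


s = (0, 0, 1, 0)^T, error position = 2, corrected codeword c = 011100101011111

Compute s = H r^T mod 2 one row at a time:
  s_1 = 0 + 1 + 0 + 1 + 1 + 1 + 1 + 1 = 6 ≡ 0 (mod 2).
  s_2 = 1 + 0 + 0 + 1 + 1 + 1 + 1 + 1 = 6 ≡ 0 (mod 2).
  s_3 = 0 + 1 + 0 + 1 + 0 + 1 + 1 + 1 = 5 ≡ 1 (mod 2).
  s_4 = 0 + 1 + 0 + 1 + 1 + 1 + 1 + 1 = 6 ≡ 0 (mod 2).
s = (0, 0, 1, 0)^T — this equals column 2 of H (binary 0010), so error is at position 2.
Correct: flip bit 2 of r = 001100101011111 to get c = 011100101011111.


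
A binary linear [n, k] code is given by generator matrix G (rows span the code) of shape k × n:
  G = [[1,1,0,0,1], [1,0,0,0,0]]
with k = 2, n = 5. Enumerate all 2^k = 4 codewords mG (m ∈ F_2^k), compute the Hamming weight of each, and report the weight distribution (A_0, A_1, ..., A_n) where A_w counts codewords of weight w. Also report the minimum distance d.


Weight distribution: A_0 = 1, A_1 = 1, A_2 = 1, A_3 = 1. Minimum distance d = 1.

Enumerate all 2^2 = 4 messages m ∈ F_2^2.
For each, compute codeword c = mG in F_2^5, then tally its weight.
  m = 00 → c = 00000, weight = 0.
  m = 10 → c = 11001, weight = 3.
  m = 01 → c = 10000, weight = 1.
  m = 11 → c = 01001, weight = 2.
Tally weights:
  weight 0: 1 codewords.
  weight 1: 1 codewords.
  weight 2: 1 codewords.
  weight 3: 1 codewords.
Minimum distance d = smallest w > 0 with A_w > 0 = 1.
Sanity: Σ A_w = 4 = 2^2 = 4 ✓.


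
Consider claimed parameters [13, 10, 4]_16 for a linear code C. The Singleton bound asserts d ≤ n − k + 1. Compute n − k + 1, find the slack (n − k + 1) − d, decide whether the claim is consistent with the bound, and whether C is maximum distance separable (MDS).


Singleton RHS = n − k + 1 = 4, slack = 0, bound satisfied, MDS.

Singleton bound: d ≤ n − k + 1.
Here n = 13, k = 10, so n − k + 1 = 4.
Given d = 4, check d ≤ 4: YES.
Slack = (n − k + 1) − d = 0.
The code is MDS (slack = 0).
Description: the claimed parameters are [13, 10, 4]_16; such a code would be MDS (meets Singleton bound).


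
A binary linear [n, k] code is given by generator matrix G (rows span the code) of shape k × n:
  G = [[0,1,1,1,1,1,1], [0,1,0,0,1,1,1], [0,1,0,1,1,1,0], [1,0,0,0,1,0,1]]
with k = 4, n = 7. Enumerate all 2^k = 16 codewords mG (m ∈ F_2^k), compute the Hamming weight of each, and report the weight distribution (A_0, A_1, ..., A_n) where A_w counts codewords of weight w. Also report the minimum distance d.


Weight distribution: A_0 = 1, A_2 = 3, A_3 = 4, A_4 = 3, A_5 = 4, A_6 = 1. Minimum distance d = 2.

Enumerate all 2^4 = 16 messages m ∈ F_2^4.
For each, compute codeword c = mG in F_2^7, then tally its weight.
  m = 0000 → c = 0000000, weight = 0.
  m = 1000 → c = 0111111, weight = 6.
  m = 0100 → c = 0100111, weight = 4.
  m = 1100 → c = 0011000, weight = 2.
  m = 0010 → c = 0101110, weight = 4.
  m = 1010 → c = 0010001, weight = 2.
  m = 0110 → c = 0001001, weight = 2.
  m = 1110 → c = 0110110, weight = 4.
  m = 0001 → c = 1000101, weight = 3.
  m = 1001 → c = 1111010, weight = 5.
  m = 0101 → c = 1100010, weight = 3.
  m = 1101 → c = 1011101, weight = 5.
  m = 0011 → c = 1101011, weight = 5.
  m = 1011 → c = 1010100, weight = 3.
  m = 0111 → c = 1001100, weight = 3.
  m = 1111 → c = 1110011, weight = 5.
Tally weights:
  weight 0: 1 codewords.
  weight 2: 3 codewords.
  weight 3: 4 codewords.
  weight 4: 3 codewords.
  weight 5: 4 codewords.
  weight 6: 1 codewords.
Minimum distance d = smallest w > 0 with A_w > 0 = 2.
Sanity: Σ A_w = 16 = 2^4 = 16 ✓.


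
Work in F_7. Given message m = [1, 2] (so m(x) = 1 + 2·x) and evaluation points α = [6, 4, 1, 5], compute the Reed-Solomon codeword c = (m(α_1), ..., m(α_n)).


c = [6, 2, 3, 4]

Message polynomial: m(x) = 1 + 2·x (mod 7).
For each evaluation point α_i, compute m(α_i) mod 7:
  α_1 = 6: Horner steps 2 → 6, so m(6) = 6.
  α_2 = 4: Horner steps 2 → 2, so m(4) = 2.
  α_3 = 1: Horner steps 2 → 3, so m(1) = 3.
  α_4 = 5: Horner steps 2 → 4, so m(5) = 4.
Codeword c = [6, 2, 3, 4] ∈ F_7^4.


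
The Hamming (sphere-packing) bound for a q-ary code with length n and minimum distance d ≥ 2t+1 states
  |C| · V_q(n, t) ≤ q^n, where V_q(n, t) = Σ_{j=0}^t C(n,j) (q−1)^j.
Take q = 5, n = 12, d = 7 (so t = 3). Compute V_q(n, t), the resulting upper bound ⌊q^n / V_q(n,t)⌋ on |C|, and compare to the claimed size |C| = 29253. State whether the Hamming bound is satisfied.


V_q(n, t) = 15185, q^n = 244140625, Hamming bound = 16077, |C| = 29253 > bound (violated).

Step 1: Compute V_q(n, t) = Σ_{j=0}^3 C(n, j) (q−1)^j.
  j = 0: C(12,0)·(4)^0 = 1·1 = 1.
  j = 1: C(12,1)·(4)^1 = 12·4 = 48.
  j = 2: C(12,2)·(4)^2 = 66·16 = 1056.
  j = 3: C(12,3)·(4)^3 = 220·64 = 14080.
  V_q(n, t) = 1 + 48 + 1056 + 14080 = 15185.
Step 2: q^n = 5^12 = 244140625.
Step 3: Hamming bound ⌊q^n / V_q(n,t)⌋ = ⌊244140625/15185⌋ = 16077.
Step 4: Compare |C| = 29253 to 16077: violated.
The claimed |C| lies above the Hamming bound, so no 5-ary code of length 12 with d ≥ 7 can have 29253 codewords.


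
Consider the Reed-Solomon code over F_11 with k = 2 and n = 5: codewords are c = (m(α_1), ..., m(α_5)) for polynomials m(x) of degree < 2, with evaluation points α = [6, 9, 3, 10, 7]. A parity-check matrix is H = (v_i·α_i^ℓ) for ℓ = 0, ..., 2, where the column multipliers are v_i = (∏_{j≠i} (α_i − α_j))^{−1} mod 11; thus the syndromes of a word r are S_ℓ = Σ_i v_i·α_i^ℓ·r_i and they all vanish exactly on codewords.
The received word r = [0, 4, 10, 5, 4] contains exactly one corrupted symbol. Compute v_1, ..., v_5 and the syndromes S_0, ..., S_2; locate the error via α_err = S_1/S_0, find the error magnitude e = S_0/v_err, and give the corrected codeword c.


S = (10, 2, 7), error at position 2, error magnitude e = 3, c = [0, 1, 10, 5, 4].

Step 1: column multipliers v_i = (∏_{j≠i}(α_i − α_j))^{−1} mod 11.
  i = 1 (α = 6): (6−9)(6−3)(6−10)(6−7) = (−3)·3·(−4)·(−1) = −36 ≡ 8, so v_1 = 8^{−1} = 7 (mod 11).
  i = 2 (α = 9): (9−6)(9−3)(9−10)(9−7) = 3·6·(−1)·2 = −36 ≡ 8, so v_2 = 8^{−1} = 7 (mod 11).
  i = 3 (α = 3): (3−6)(3−9)(3−10)(3−7) = (−3)·(−6)·(−7)·(−4) = 504 ≡ 9, so v_3 = 9^{−1} = 5 (mod 11).
  i = 4 (α = 10): (10−6)(10−9)(10−3)(10−7) = 4·1·7·3 = 84 ≡ 7, so v_4 = 7^{−1} = 8 (mod 11).
  i = 5 (α = 7): (7−6)(7−9)(7−3)(7−10) = 1·(−2)·4·(−3) = 24 ≡ 2, so v_5 = 2^{−1} = 6 (mod 11).
  v = [7, 7, 5, 8, 6].
Step 2: syndromes of r = [0, 4, 10, 5, 4] (all sums mod 11).
  S_0 = Σ v_i r_i = 7·0 + 7·4 + 5·10 + 8·5 + 6·4 = 142 ≡ 10.
  S_1 = Σ v_i α_i r_i = 7·6·0 + 7·9·4 + 5·3·10 + 8·10·5 + 6·7·4 = 970 ≡ 2.
  α_i^2 mod 11 = [3, 4, 9, 1, 5].
  S_2 = Σ v_i α_i^2 r_i = 7·3·0 + 7·4·4 + 5·9·10 + 8·1·5 + 6·5·4 = 722 ≡ 7.
  S = (10, 2, 7) ≠ 0, so r is not a codeword (an error is present).
Step 3: locate the error. For a single error e at position i, S_ℓ = v_i·e·α_i^ℓ, so α_err = S_1/S_0.
  S_0^{−1} = 10^{−1} = 10 (mod 11), so α_err = 2·10 = 20 ≡ 9 = α_2. Error position i = 2.
  Consistency check: S_2/S_1 = 7·6 = 42 ≡ 9 = α_err ✓ (single-error assumption holds).
Step 4: error magnitude e = S_0/v_2 = S_0·∏_{j≠2}(α_2 − α_j) = 10·8 = 80 ≡ 3 (mod 11).
Step 5: correct position 2: c_2 = r_2 − e = 4 − 3 ≡ 1 (mod 11). Hence c = [0, 1, 10, 5, 4].
  Check: interpolating c through the α_i gives m(x) = 9 + 4·x (degree < 2) with m(α_i) = c_i for every i, so c is indeed a codeword.


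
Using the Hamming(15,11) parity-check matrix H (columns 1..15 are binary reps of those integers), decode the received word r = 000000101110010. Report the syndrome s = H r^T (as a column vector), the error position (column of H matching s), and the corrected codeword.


s = (0, 0, 0, 1)^T, error position = 1, corrected codeword c = 100000101110010

Compute s = H r^T mod 2 one row at a time:
  s_1 = 0 + 1 + 1 + 1 + 0 + 0 + 1 + 0 = 4 ≡ 0 (mod 2).
  s_2 = 0 + 0 + 0 + 1 + 0 + 0 + 1 + 0 = 2 ≡ 0 (mod 2).
  s_3 = 0 + 0 + 0 + 1 + 1 + 1 + 1 + 0 = 4 ≡ 0 (mod 2).
  s_4 = 0 + 0 + 0 + 1 + 1 + 1 + 0 + 0 = 3 ≡ 1 (mod 2).
s = (0, 0, 0, 1)^T — this equals column 1 of H (binary 0001), so error is at position 1.
Correct: flip bit 1 of r = 000000101110010 to get c = 100000101110010.


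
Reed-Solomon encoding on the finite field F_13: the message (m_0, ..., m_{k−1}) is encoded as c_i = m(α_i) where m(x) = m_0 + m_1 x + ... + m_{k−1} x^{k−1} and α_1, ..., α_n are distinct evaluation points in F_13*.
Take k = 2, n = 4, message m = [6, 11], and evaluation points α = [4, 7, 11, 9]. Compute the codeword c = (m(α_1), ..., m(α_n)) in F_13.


c = [11, 5, 10, 1]

Message polynomial: m(x) = 6 + 11·x (mod 13).
For each evaluation point α_i, compute m(α_i) mod 13:
  α_1 = 4: Horner steps 11 → 11, so m(4) = 11.
  α_2 = 7: Horner steps 11 → 5, so m(7) = 5.
  α_3 = 11: Horner steps 11 → 10, so m(11) = 10.
  α_4 = 9: Horner steps 11 → 1, so m(9) = 1.
Codeword c = [11, 5, 10, 1] ∈ F_13^4.


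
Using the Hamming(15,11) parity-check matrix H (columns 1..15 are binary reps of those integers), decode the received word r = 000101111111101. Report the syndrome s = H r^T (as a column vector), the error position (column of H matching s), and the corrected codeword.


s = (1, 0, 1, 1)^T, error position = 11, corrected codeword c = 000101111101101

Compute s = H r^T mod 2 one row at a time:
  s_1 = 1 + 1 + 1 + 1 + 1 + 1 + 0 + 1 = 7 ≡ 1 (mod 2).
  s_2 = 1 + 0 + 1 + 1 + 1 + 1 + 0 + 1 = 6 ≡ 0 (mod 2).
  s_3 = 0 + 0 + 1 + 1 + 1 + 1 + 0 + 1 = 5 ≡ 1 (mod 2).
  s_4 = 0 + 0 + 0 + 1 + 1 + 1 + 1 + 1 = 5 ≡ 1 (mod 2).
s = (1, 0, 1, 1)^T — this equals column 11 of H (binary 1011), so error is at position 11.
Correct: flip bit 11 of r = 000101111111101 to get c = 000101111101101.


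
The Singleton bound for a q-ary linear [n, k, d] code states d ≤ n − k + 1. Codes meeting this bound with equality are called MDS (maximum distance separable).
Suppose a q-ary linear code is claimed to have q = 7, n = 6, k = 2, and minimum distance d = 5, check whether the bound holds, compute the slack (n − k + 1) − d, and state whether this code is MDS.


Singleton RHS = n − k + 1 = 5, slack = 0, bound satisfied, MDS.

Singleton bound: d ≤ n − k + 1.
Here n = 6, k = 2, so n − k + 1 = 5.
Given d = 5, check d ≤ 5: YES.
Slack = (n − k + 1) − d = 0.
The code is MDS (slack = 0).
Description: the claimed parameters are [6, 2, 5]_7; such a code would be MDS (meets Singleton bound).


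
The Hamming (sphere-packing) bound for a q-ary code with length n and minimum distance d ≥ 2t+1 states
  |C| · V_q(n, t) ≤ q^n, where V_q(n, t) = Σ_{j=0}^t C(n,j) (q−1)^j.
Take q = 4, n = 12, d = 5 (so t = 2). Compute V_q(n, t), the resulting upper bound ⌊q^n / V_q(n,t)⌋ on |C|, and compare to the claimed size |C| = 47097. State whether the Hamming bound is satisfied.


V_q(n, t) = 631, q^n = 16777216, Hamming bound = 26588, |C| = 47097 > bound (violated).

Step 1: Compute V_q(n, t) = Σ_{j=0}^2 C(n, j) (q−1)^j.
  j = 0: C(12,0)·(3)^0 = 1·1 = 1.
  j = 1: C(12,1)·(3)^1 = 12·3 = 36.
  j = 2: C(12,2)·(3)^2 = 66·9 = 594.
  V_q(n, t) = 1 + 36 + 594 = 631.
Step 2: q^n = 4^12 = 16777216.
Step 3: Hamming bound ⌊q^n / V_q(n,t)⌋ = ⌊16777216/631⌋ = 26588.
Step 4: Compare |C| = 47097 to 26588: violated.
The claimed |C| lies above the Hamming bound, so no 4-ary code of length 12 with d ≥ 5 can have 47097 codewords.


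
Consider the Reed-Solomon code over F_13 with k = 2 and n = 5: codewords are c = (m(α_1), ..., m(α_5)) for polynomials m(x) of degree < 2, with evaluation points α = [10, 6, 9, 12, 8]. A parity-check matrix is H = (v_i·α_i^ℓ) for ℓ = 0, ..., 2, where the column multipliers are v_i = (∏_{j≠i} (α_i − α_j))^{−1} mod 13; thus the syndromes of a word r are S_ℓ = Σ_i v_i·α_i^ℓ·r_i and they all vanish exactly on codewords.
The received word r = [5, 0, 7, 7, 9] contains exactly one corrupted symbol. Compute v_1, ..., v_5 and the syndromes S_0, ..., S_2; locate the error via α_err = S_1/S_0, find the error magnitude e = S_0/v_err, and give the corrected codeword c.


S = (6, 7, 6), error at position 4, error magnitude e = 6, c = [5, 0, 7, 1, 9].

Step 1: column multipliers v_i = (∏_{j≠i}(α_i − α_j))^{−1} mod 13.
  i = 1 (α = 10): (10−6)(10−9)(10−12)(10−8) = 4·1·(−2)·2 = −16 ≡ 10, so v_1 = 10^{−1} = 4 (mod 13).
  i = 2 (α = 6): (6−10)(6−9)(6−12)(6−8) = (−4)·(−3)·(−6)·(−2) = 144 ≡ 1, so v_2 = 1^{−1} = 1 (mod 13).
  i = 3 (α = 9): (9−10)(9−6)(9−12)(9−8) = (−1)·3·(−3)·1 = 9 ≡ 9, so v_3 = 9^{−1} = 3 (mod 13).
  i = 4 (α = 12): (12−10)(12−6)(12−9)(12−8) = 2·6·3·4 = 144 ≡ 1, so v_4 = 1^{−1} = 1 (mod 13).
  i = 5 (α = 8): (8−10)(8−6)(8−9)(8−12) = (−2)·2·(−1)·(−4) = −16 ≡ 10, so v_5 = 10^{−1} = 4 (mod 13).
  v = [4, 1, 3, 1, 4].
Step 2: syndromes of r = [5, 0, 7, 7, 9] (all sums mod 13).
  S_0 = Σ v_i r_i = 4·5 + 1·0 + 3·7 + 1·7 + 4·9 = 84 ≡ 6.
  S_1 = Σ v_i α_i r_i = 4·10·5 + 1·6·0 + 3·9·7 + 1·12·7 + 4·8·9 = 761 ≡ 7.
  α_i^2 mod 13 = [9, 10, 3, 1, 12].
  S_2 = Σ v_i α_i^2 r_i = 4·9·5 + 1·10·0 + 3·3·7 + 1·1·7 + 4·12·9 = 682 ≡ 6.
  S = (6, 7, 6) ≠ 0, so r is not a codeword (an error is present).
Step 3: locate the error. For a single error e at position i, S_ℓ = v_i·e·α_i^ℓ, so α_err = S_1/S_0.
  S_0^{−1} = 6^{−1} = 11 (mod 13), so α_err = 7·11 = 77 ≡ 12 = α_4. Error position i = 4.
  Consistency check: S_2/S_1 = 6·2 = 12 ≡ 12 = α_err ✓ (single-error assumption holds).
Step 4: error magnitude e = S_0/v_4 = S_0·∏_{j≠4}(α_4 − α_j) = 6·1 = 6 ≡ 6 (mod 13).
Step 5: correct position 4: c_4 = r_4 − e = 7 − 6 ≡ 1 (mod 13). Hence c = [5, 0, 7, 1, 9].
  Check: interpolating c through the α_i gives m(x) = 12 + 11·x (degree < 2) with m(α_i) = c_i for every i, so c is indeed a codeword.


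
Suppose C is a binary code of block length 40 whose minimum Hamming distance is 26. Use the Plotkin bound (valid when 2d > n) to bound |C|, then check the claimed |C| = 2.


Plotkin bound M ≤ 4; given |C| = 2 ≤ bound (satisfied).

Check applicability: 2d = 52, n = 40.
2d − n = 12 > 0, so Plotkin applies.
Compute d/(2d−n) = 26/12 ≈ 2.1667.
⌊d/(2d−n)⌋ = 2.
Plotkin bound: M ≤ 2·2 = 4.
Given |C| = 2, check: satisfied.
This |C| is below the Plotkin bound.


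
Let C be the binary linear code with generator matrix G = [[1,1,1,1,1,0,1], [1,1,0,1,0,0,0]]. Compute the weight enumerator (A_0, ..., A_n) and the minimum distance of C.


Weight distribution: A_0 = 1, A_3 = 2, A_6 = 1. Minimum distance d = 3.

Enumerate all 2^2 = 4 messages m ∈ F_2^2.
For each, compute codeword c = mG in F_2^7, then tally its weight.
  m = 00 → c = 0000000, weight = 0.
  m = 10 → c = 1111101, weight = 6.
  m = 01 → c = 1101000, weight = 3.
  m = 11 → c = 0010101, weight = 3.
Tally weights:
  weight 0: 1 codewords.
  weight 3: 2 codewords.
  weight 6: 1 codewords.
Minimum distance d = smallest w > 0 with A_w > 0 = 3.
Sanity: Σ A_w = 4 = 2^2 = 4 ✓.


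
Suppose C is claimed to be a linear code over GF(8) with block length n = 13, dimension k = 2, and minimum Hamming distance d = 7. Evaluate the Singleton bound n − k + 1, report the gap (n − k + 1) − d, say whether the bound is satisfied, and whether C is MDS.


Singleton RHS = n − k + 1 = 12, slack = 5, bound satisfied, not MDS.

Singleton bound: d ≤ n − k + 1.
Here n = 13, k = 2, so n − k + 1 = 12.
Given d = 7, check d ≤ 12: YES.
Slack = (n − k + 1) − d = 5.
The code is NOT MDS (slack = 5 > 0).
Description: the claimed parameters are [13, 2, 7]_8; such a code would be non-MDS.


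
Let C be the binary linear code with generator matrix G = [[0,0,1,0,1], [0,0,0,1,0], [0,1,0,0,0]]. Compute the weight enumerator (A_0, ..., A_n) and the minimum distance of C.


Weight distribution: A_0 = 1, A_1 = 2, A_2 = 2, A_3 = 2, A_4 = 1. Minimum distance d = 1.

Enumerate all 2^3 = 8 messages m ∈ F_2^3.
For each, compute codeword c = mG in F_2^5, then tally its weight.
  m = 000 → c = 00000, weight = 0.
  m = 100 → c = 00101, weight = 2.
  m = 010 → c = 00010, weight = 1.
  m = 110 → c = 00111, weight = 3.
  m = 001 → c = 01000, weight = 1.
  m = 101 → c = 01101, weight = 3.
  m = 011 → c = 01010, weight = 2.
  m = 111 → c = 01111, weight = 4.
Tally weights:
  weight 0: 1 codewords.
  weight 1: 2 codewords.
  weight 2: 2 codewords.
  weight 3: 2 codewords.
  weight 4: 1 codewords.
Minimum distance d = smallest w > 0 with A_w > 0 = 1.
Sanity: Σ A_w = 8 = 2^3 = 8 ✓.


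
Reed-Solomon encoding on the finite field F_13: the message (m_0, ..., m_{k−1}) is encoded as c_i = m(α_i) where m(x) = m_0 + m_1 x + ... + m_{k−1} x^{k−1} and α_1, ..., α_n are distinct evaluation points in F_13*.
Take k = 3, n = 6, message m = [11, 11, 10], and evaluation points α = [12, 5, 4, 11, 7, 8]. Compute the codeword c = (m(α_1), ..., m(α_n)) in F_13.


c = [10, 4, 7, 3, 6, 11]

Message polynomial: m(x) = 11 + 11·x + 10·x^2 (mod 13).
For each evaluation point α_i, compute m(α_i) mod 13:
  α_1 = 12: Horner steps 10 → 1 → 10, so m(12) = 10.
  α_2 = 5: Horner steps 10 → 9 → 4, so m(5) = 4.
  α_3 = 4: Horner steps 10 → 12 → 7, so m(4) = 7.
  α_4 = 11: Horner steps 10 → 4 → 3, so m(11) = 3.
  α_5 = 7: Horner steps 10 → 3 → 6, so m(7) = 6.
  α_6 = 8: Horner steps 10 → 0 → 11, so m(8) = 11.
Codeword c = [10, 4, 7, 3, 6, 11] ∈ F_13^6.


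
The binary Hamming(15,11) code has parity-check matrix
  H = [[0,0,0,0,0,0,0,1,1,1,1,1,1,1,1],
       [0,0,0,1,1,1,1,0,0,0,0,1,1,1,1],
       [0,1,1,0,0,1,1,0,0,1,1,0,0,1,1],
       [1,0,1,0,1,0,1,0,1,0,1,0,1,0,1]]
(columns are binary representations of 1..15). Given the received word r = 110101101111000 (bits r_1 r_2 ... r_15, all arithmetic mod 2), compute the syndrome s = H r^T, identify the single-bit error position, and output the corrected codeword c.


s = (0, 0, 1, 0)^T, error position = 2, corrected codeword c = 100101101111000

Compute s = H r^T mod 2 one row at a time:
  s_1 = 0 + 1 + 1 + 1 + 1 + 0 + 0 + 0 = 4 ≡ 0 (mod 2).
  s_2 = 1 + 0 + 1 + 1 + 1 + 0 + 0 + 0 = 4 ≡ 0 (mod 2).
  s_3 = 1 + 0 + 1 + 1 + 1 + 1 + 0 + 0 = 5 ≡ 1 (mod 2).
  s_4 = 1 + 0 + 0 + 1 + 1 + 1 + 0 + 0 = 4 ≡ 0 (mod 2).
s = (0, 0, 1, 0)^T — this equals column 2 of H (binary 0010), so error is at position 2.
Correct: flip bit 2 of r = 110101101111000 to get c = 100101101111000.


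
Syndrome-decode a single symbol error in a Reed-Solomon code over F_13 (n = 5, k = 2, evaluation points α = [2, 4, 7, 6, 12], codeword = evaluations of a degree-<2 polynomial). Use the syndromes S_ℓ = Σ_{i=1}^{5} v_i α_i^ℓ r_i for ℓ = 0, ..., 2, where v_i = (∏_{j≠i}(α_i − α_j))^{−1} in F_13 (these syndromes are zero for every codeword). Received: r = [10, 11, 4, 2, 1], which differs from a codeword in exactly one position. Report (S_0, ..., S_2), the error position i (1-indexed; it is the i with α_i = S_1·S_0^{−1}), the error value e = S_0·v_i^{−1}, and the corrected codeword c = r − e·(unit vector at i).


S = (12, 11, 9), error at position 1, error magnitude e = 3, c = [7, 11, 4, 2, 1].

Step 1: column multipliers v_i = (∏_{j≠i}(α_i − α_j))^{−1} mod 13.
  i = 1 (α = 2): (2−4)(2−7)(2−6)(2−12) = (−2)·(−5)·(−4)·(−10) = 400 ≡ 10, so v_1 = 10^{−1} = 4 (mod 13).
  i = 2 (α = 4): (4−2)(4−7)(4−6)(4−12) = 2·(−3)·(−2)·(−8) = −96 ≡ 8, so v_2 = 8^{−1} = 5 (mod 13).
  i = 3 (α = 7): (7−2)(7−4)(7−6)(7−12) = 5·3·1·(−5) = −75 ≡ 3, so v_3 = 3^{−1} = 9 (mod 13).
  i = 4 (α = 6): (6−2)(6−4)(6−7)(6−12) = 4·2·(−1)·(−6) = 48 ≡ 9, so v_4 = 9^{−1} = 3 (mod 13).
  i = 5 (α = 12): (12−2)(12−4)(12−7)(12−6) = 10·8·5·6 = 2400 ≡ 8, so v_5 = 8^{−1} = 5 (mod 13).
  v = [4, 5, 9, 3, 5].
Step 2: syndromes of r = [10, 11, 4, 2, 1] (all sums mod 13).
  S_0 = Σ v_i r_i = 4·10 + 5·11 + 9·4 + 3·2 + 5·1 = 142 ≡ 12.
  S_1 = Σ v_i α_i r_i = 4·2·10 + 5·4·11 + 9·7·4 + 3·6·2 + 5·12·1 = 648 ≡ 11.
  α_i^2 mod 13 = [4, 3, 10, 10, 1].
  S_2 = Σ v_i α_i^2 r_i = 4·4·10 + 5·3·11 + 9·10·4 + 3·10·2 + 5·1·1 = 750 ≡ 9.
  S = (12, 11, 9) ≠ 0, so r is not a codeword (an error is present).
Step 3: locate the error. For a single error e at position i, S_ℓ = v_i·e·α_i^ℓ, so α_err = S_1/S_0.
  S_0^{−1} = 12^{−1} = 12 (mod 13), so α_err = 11·12 = 132 ≡ 2 = α_1. Error position i = 1.
  Consistency check: S_2/S_1 = 9·6 = 54 ≡ 2 = α_err ✓ (single-error assumption holds).
Step 4: error magnitude e = S_0/v_1 = S_0·∏_{j≠1}(α_1 − α_j) = 12·10 = 120 ≡ 3 (mod 13).
Step 5: correct position 1: c_1 = r_1 − e = 10 − 3 ≡ 7 (mod 13). Hence c = [7, 11, 4, 2, 1].
  Check: interpolating c through the α_i gives m(x) = 3 + 2·x (degree < 2) with m(α_i) = c_i for every i, so c is indeed a codeword.


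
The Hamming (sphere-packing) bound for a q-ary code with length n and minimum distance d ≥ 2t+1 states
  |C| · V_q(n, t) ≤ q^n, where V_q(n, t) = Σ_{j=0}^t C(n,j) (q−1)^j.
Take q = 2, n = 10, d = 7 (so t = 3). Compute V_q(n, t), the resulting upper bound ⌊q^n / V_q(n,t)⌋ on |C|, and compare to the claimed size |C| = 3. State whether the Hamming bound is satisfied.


V_q(n, t) = 176, q^n = 1024, Hamming bound = 5, |C| = 3 ≤ bound (satisfied).

Step 1: Compute V_q(n, t) = Σ_{j=0}^3 C(n, j) (q−1)^j.
  j = 0: C(10,0)·(1)^0 = 1·1 = 1.
  j = 1: C(10,1)·(1)^1 = 10·1 = 10.
  j = 2: C(10,2)·(1)^2 = 45·1 = 45.
  j = 3: C(10,3)·(1)^3 = 120·1 = 120.
  V_q(n, t) = 1 + 10 + 45 + 120 = 176.
Step 2: q^n = 2^10 = 1024.
Step 3: Hamming bound ⌊q^n / V_q(n,t)⌋ = ⌊1024/176⌋ = 5.
Step 4: Compare |C| = 3 to 5: satisfied.
The claimed |C| lies below the Hamming bound.


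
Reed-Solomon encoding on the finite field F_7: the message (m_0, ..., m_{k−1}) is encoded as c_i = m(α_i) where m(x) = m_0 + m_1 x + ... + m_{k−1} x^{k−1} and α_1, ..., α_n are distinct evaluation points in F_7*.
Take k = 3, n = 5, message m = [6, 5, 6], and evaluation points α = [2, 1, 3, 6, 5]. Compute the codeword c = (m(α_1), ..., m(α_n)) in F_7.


c = [5, 3, 5, 0, 6]

Message polynomial: m(x) = 6 + 5·x + 6·x^2 (mod 7).
For each evaluation point α_i, compute m(α_i) mod 7:
  α_1 = 2: Horner steps 6 → 3 → 5, so m(2) = 5.
  α_2 = 1: Horner steps 6 → 4 → 3, so m(1) = 3.
  α_3 = 3: Horner steps 6 → 2 → 5, so m(3) = 5.
  α_4 = 6: Horner steps 6 → 6 → 0, so m(6) = 0.
  α_5 = 5: Horner steps 6 → 0 → 6, so m(5) = 6.
Codeword c = [5, 3, 5, 0, 6] ∈ F_7^5.


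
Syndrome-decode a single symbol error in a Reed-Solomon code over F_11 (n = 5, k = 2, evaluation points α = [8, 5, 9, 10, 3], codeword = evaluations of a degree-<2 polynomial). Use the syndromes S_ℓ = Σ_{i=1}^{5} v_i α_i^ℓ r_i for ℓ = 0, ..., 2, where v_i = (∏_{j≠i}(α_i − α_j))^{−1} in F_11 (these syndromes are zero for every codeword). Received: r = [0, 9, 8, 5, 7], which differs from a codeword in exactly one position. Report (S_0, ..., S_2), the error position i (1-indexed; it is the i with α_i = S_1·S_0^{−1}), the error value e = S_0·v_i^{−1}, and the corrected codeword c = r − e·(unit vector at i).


S = (7, 10, 8), error at position 5, error magnitude e = 3, c = [0, 9, 8, 5, 4].

Step 1: column multipliers v_i = (∏_{j≠i}(α_i − α_j))^{−1} mod 11.
  i = 1 (α = 8): (8−5)(8−9)(8−10)(8−3) = 3·(−1)·(−2)·5 = 30 ≡ 8, so v_1 = 8^{−1} = 7 (mod 11).
  i = 2 (α = 5): (5−8)(5−9)(5−10)(5−3) = (−3)·(−4)·(−5)·2 = −120 ≡ 1, so v_2 = 1^{−1} = 1 (mod 11).
  i = 3 (α = 9): (9−8)(9−5)(9−10)(9−3) = 1·4·(−1)·6 = −24 ≡ 9, so v_3 = 9^{−1} = 5 (mod 11).
  i = 4 (α = 10): (10−8)(10−5)(10−9)(10−3) = 2·5·1·7 = 70 ≡ 4, so v_4 = 4^{−1} = 3 (mod 11).
  i = 5 (α = 3): (3−8)(3−5)(3−9)(3−10) = (−5)·(−2)·(−6)·(−7) = 420 ≡ 2, so v_5 = 2^{−1} = 6 (mod 11).
  v = [7, 1, 5, 3, 6].
Step 2: syndromes of r = [0, 9, 8, 5, 7] (all sums mod 11).
  S_0 = Σ v_i r_i = 7·0 + 1·9 + 5·8 + 3·5 + 6·7 = 106 ≡ 7.
  S_1 = Σ v_i α_i r_i = 7·8·0 + 1·5·9 + 5·9·8 + 3·10·5 + 6·3·7 = 681 ≡ 10.
  α_i^2 mod 11 = [9, 3, 4, 1, 9].
  S_2 = Σ v_i α_i^2 r_i = 7·9·0 + 1·3·9 + 5·4·8 + 3·1·5 + 6·9·7 = 580 ≡ 8.
  S = (7, 10, 8) ≠ 0, so r is not a codeword (an error is present).
Step 3: locate the error. For a single error e at position i, S_ℓ = v_i·e·α_i^ℓ, so α_err = S_1/S_0.
  S_0^{−1} = 7^{−1} = 8 (mod 11), so α_err = 10·8 = 80 ≡ 3 = α_5. Error position i = 5.
  Consistency check: S_2/S_1 = 8·10 = 80 ≡ 3 = α_err ✓ (single-error assumption holds).
Step 4: error magnitude e = S_0/v_5 = S_0·∏_{j≠5}(α_5 − α_j) = 7·2 = 14 ≡ 3 (mod 11).
Step 5: correct position 5: c_5 = r_5 − e = 7 − 3 ≡ 4 (mod 11). Hence c = [0, 9, 8, 5, 4].
  Check: interpolating c through the α_i gives m(x) = 2 + 8·x (degree < 2) with m(α_i) = c_i for every i, so c is indeed a codeword.


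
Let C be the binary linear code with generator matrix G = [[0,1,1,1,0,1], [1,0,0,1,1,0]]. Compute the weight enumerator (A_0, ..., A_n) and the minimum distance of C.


Weight distribution: A_0 = 1, A_3 = 1, A_4 = 1, A_5 = 1. Minimum distance d = 3.

Enumerate all 2^2 = 4 messages m ∈ F_2^2.
For each, compute codeword c = mG in F_2^6, then tally its weight.
  m = 00 → c = 000000, weight = 0.
  m = 10 → c = 011101, weight = 4.
  m = 01 → c = 100110, weight = 3.
  m = 11 → c = 111011, weight = 5.
Tally weights:
  weight 0: 1 codewords.
  weight 3: 1 codewords.
  weight 4: 1 codewords.
  weight 5: 1 codewords.
Minimum distance d = smallest w > 0 with A_w > 0 = 3.
Sanity: Σ A_w = 4 = 2^2 = 4 ✓.


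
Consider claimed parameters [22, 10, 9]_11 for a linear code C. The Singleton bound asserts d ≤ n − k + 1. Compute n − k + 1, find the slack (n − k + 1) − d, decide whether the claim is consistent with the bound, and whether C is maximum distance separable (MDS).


Singleton RHS = n − k + 1 = 13, slack = 4, bound satisfied, not MDS.

Singleton bound: d ≤ n − k + 1.
Here n = 22, k = 10, so n − k + 1 = 13.
Given d = 9, check d ≤ 13: YES.
Slack = (n − k + 1) − d = 4.
The code is NOT MDS (slack = 4 > 0).
Description: the claimed parameters are [22, 10, 9]_11; such a code would be non-MDS.


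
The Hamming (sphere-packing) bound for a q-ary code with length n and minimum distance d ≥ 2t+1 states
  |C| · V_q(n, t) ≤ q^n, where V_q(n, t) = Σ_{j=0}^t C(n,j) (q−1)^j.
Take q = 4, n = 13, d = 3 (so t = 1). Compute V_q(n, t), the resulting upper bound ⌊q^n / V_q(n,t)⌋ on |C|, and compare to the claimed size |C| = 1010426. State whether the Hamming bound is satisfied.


V_q(n, t) = 40, q^n = 67108864, Hamming bound = 1677721, |C| = 1010426 ≤ bound (satisfied).

Step 1: Compute V_q(n, t) = Σ_{j=0}^1 C(n, j) (q−1)^j.
  j = 0: C(13,0)·(3)^0 = 1·1 = 1.
  j = 1: C(13,1)·(3)^1 = 13·3 = 39.
  V_q(n, t) = 1 + 39 = 40.
Step 2: q^n = 4^13 = 67108864.
Step 3: Hamming bound ⌊q^n / V_q(n,t)⌋ = ⌊67108864/40⌋ = 1677721.
Step 4: Compare |C| = 1010426 to 1677721: satisfied.
The claimed |C| lies below the Hamming bound.


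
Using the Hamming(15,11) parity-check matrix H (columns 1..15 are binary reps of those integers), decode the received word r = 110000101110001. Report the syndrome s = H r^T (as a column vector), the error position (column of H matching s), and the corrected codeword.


s = (0, 0, 1, 1)^T, error position = 3, corrected codeword c = 111000101110001

Compute s = H r^T mod 2 one row at a time:
  s_1 = 0 + 1 + 1 + 1 + 0 + 0 + 0 + 1 = 4 ≡ 0 (mod 2).
  s_2 = 0 + 0 + 0 + 1 + 0 + 0 + 0 + 1 = 2 ≡ 0 (mod 2).
  s_3 = 1 + 0 + 0 + 1 + 1 + 1 + 0 + 1 = 5 ≡ 1 (mod 2).
  s_4 = 1 + 0 + 0 + 1 + 1 + 1 + 0 + 1 = 5 ≡ 1 (mod 2).
s = (0, 0, 1, 1)^T — this equals column 3 of H (binary 0011), so error is at position 3.
Correct: flip bit 3 of r = 110000101110001 to get c = 111000101110001.


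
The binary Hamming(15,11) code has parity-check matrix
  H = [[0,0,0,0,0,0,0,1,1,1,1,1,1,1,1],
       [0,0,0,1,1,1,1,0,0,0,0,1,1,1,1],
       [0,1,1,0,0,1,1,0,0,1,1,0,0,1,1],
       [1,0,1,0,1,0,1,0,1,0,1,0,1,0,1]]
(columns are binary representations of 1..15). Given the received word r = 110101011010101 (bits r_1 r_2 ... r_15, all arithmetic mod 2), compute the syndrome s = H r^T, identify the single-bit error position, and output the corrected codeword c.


s = (1, 0, 0, 1)^T, error position = 9, corrected codeword c = 110101010010101

Compute s = H r^T mod 2 one row at a time:
  s_1 = 1 + 1 + 0 + 1 + 0 + 1 + 0 + 1 = 5 ≡ 1 (mod 2).
  s_2 = 1 + 0 + 1 + 0 + 0 + 1 + 0 + 1 = 4 ≡ 0 (mod 2).
  s_3 = 1 + 0 + 1 + 0 + 0 + 1 + 0 + 1 = 4 ≡ 0 (mod 2).
  s_4 = 1 + 0 + 0 + 0 + 1 + 1 + 1 + 1 = 5 ≡ 1 (mod 2).
s = (1, 0, 0, 1)^T — this equals column 9 of H (binary 1001), so error is at position 9.
Correct: flip bit 9 of r = 110101011010101 to get c = 110101010010101.


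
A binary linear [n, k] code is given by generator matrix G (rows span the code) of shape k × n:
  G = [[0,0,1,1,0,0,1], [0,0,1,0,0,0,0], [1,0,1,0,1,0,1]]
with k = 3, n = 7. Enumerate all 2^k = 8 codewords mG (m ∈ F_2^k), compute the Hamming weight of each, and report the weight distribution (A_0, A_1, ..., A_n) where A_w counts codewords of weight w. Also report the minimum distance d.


Weight distribution: A_0 = 1, A_1 = 1, A_2 = 1, A_3 = 3, A_4 = 2. Minimum distance d = 1.

Enumerate all 2^3 = 8 messages m ∈ F_2^3.
For each, compute codeword c = mG in F_2^7, then tally its weight.
  m = 000 → c = 0000000, weight = 0.
  m = 100 → c = 0011001, weight = 3.
  m = 010 → c = 0010000, weight = 1.
  m = 110 → c = 0001001, weight = 2.
  m = 001 → c = 1010101, weight = 4.
  m = 101 → c = 1001100, weight = 3.
  m = 011 → c = 1000101, weight = 3.
  m = 111 → c = 1011100, weight = 4.
Tally weights:
  weight 0: 1 codewords.
  weight 1: 1 codewords.
  weight 2: 1 codewords.
  weight 3: 3 codewords.
  weight 4: 2 codewords.
Minimum distance d = smallest w > 0 with A_w > 0 = 1.
Sanity: Σ A_w = 8 = 2^3 = 8 ✓.
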